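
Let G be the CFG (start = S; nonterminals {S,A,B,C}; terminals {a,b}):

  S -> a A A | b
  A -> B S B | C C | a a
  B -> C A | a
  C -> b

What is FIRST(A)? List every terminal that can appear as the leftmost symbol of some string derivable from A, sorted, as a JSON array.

Compute FIRST by fixpoint:
[1]
  A via A→a a: +{a}
  B via B→a: +{a}
  C via C→b: +{b}
  S via S→a A A: +{a}
  S via S→b: +{b}
  S: {a,b}  A: {a}  B: {a}  C: {b}
[2]
  A via A→C C: +{b}
  B via B→C A: +{b}
  S: {a,b}  A: {a,b}  B: {a,b}  C: {b}
[3] (stable)
  S: {a,b}  A: {a,b}  B: {a,b}  C: {b}

FIRST(A) = ["a", "b"]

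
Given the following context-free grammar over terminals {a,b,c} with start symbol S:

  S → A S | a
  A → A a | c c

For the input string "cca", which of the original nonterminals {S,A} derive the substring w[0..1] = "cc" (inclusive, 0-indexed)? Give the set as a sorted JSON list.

Convert to CNF:
  S -> A S | a
  A -> A T0 | T1 T1
  T0 -> a
  T1 -> c

CYK table (by increasing span) (cells [i..j] with 0 ≤ i ≤ j ≤ 1 only):
  [0..0]={T1}  "c"  orig:{}
  [1..1]={T1}  "c"  orig:{}
  [0..1]={A}  "cc"

Original NTs in T[0,1] deriving "cc": ["A"]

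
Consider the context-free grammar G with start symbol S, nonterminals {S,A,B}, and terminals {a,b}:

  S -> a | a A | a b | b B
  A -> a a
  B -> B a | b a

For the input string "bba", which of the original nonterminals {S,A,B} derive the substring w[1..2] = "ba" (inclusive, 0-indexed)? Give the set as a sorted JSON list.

Convert to CNF:
  S -> T0 A | T0 T1 | T1 B | a
  A -> T0 T0
  B -> B T0 | T1 T0
  T0 -> a
  T1 -> b

CYK fill — only the sub-triangle for w[1..2]:
  cell(1,1) b: {T1}  orig:{}
  cell(2,2) a: {S,T0}  orig:{S}
  cell(1,2) ba: {B}

Original NTs in T[1,2] deriving "ba": ["B"]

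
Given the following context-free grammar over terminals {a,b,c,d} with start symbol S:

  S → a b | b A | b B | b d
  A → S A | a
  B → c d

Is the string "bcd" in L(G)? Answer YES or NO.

CNF form of G:
  S -> T2 T3 | T3 A | T3 B | T3 T1
  A -> S A | a
  B -> T0 T1
  T0 -> c
  T1 -> d
  T2 -> a
  T3 -> b

CYK table (by increasing span):
  T[0,0] 'b' = {T3}  orig:{}
  T[1,1] 'c' = {T0}  orig:{}
  T[2,2] 'd' = {T1}  orig:{}
  T[0,1] 'bc' = ∅
  T[1,2] 'cd' = {B}
  T[0,2] 'bcd' = {S}

S ∈ T[0,2] ⇒ YES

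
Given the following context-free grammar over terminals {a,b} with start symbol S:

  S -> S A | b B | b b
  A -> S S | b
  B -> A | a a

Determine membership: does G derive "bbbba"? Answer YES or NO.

Convert to CNF:
  S -> S A | T1 B | T1 T1
  A -> S S | b
  B -> S S | T0 T0 | b
  T0 -> a
  T1 -> b

CYK table (by increasing span):
  [0..0]={A,B,T1}  "b"  orig:{A,B}
  [1..1]={A,B,T1}  "b"  orig:{A,B}
  [2..2]={A,B,T1}  "b"  orig:{A,B}
  [3..3]={A,B,T1}  "b"  orig:{A,B}
  [4..4]={T0}  "a"  orig:{}
  [0..1]={S}  "bb"
  [1..2]={S}  "bb"
  [2..3]={S}  "bb"
  [3..4]=∅  "ba"
  [0..2]={S}  "bbb"
  [1..3]={S}  "bbb"
  [2..4]=∅  "bba"
  [0..3]={A,B,S}  "bbbb"
  [1..4]=∅  "bbba"
  [0..4]=∅  "bbbba"

S ∉ T[0,4] ⇒ NO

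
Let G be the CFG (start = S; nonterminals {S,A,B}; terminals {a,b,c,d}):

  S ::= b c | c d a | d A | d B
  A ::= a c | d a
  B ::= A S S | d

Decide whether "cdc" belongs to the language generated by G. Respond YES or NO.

Convert to CNF:
  S -> T1 X5 | T2 A | T2 B | T3 T1
  A -> T0 T1 | T2 T0
  B -> A X4 | d
  T0 -> a
  T1 -> c
  T2 -> d
  T3 -> b
  X4 -> S S
  X5 -> T2 T0

Fill CYK table bottom-up:
  T[0,0] 'c' = {T1}  orig:{}
  T[1,1] 'd' = {B,T2}  orig:{B}
  T[2,2] 'c' = {T1}  orig:{}
  T[0,1] 'cd' = ∅
  T[1,2] 'dc' = ∅
  T[0,2] 'cdc' = ∅

S ∉ T[0,2] ⇒ NO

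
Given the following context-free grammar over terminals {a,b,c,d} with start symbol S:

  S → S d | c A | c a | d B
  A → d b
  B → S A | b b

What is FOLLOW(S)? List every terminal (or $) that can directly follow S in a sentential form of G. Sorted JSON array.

FIRST iteration:
iter 1:
  A via A→d b: +{d}
  B via B→b b: +{b}
  S via S→c A: +{c}
  S via S→d B: +{d}
  FIRST(S)={c,d}  FIRST(A)={d}  FIRST(B)={b}
iter 2:
  B via B→S A: +{c,d}
  FIRST(S)={c,d}  FIRST(A)={d}  FIRST(B)={b,c,d}
iter 3: (no change)
  FIRST(S)={c,d}  FIRST(A)={d}  FIRST(B)={b,c,d}

FOLLOW iteration:
FOLLOW(S) := {$}
pass 1:
  B→S A: FOLLOW(S) ⊇ FIRST(A) = {d}; new: +{d}
  S→c A: FOLLOW(A) ⊇ FOLLOW(S) ⊇ {$,d}; new: +{$,d}
  S→d B: FOLLOW(B) ⊇ FOLLOW(S) ⊇ {$,d}; new: +{$,d}
  S: {$,d}  A: {$,d}  B: {$,d}
pass 2: (no change)
  S: {$,d}  A: {$,d}  B: {$,d}

FOLLOW(S) = ["$", "d"]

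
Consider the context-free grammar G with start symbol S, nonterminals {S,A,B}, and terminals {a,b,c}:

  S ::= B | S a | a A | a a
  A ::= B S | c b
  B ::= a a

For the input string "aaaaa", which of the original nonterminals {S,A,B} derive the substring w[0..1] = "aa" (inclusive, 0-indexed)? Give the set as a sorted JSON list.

Convert to CNF:
  S -> S T2 | T2 A | T2 T2
  A -> B S | T0 T1
  B -> T2 T2
  T0 -> c
  T1 -> b
  T2 -> a

CYK table (by increasing span), restricted to cells inside w[0..1]:
  T[0,0] 'a' = {T2}  orig:{}
  T[1,1] 'a' = {T2}  orig:{}
  T[0,1] 'aa' = {B,S}

Original NTs in T[0,1] deriving "aa": ["B", "S"]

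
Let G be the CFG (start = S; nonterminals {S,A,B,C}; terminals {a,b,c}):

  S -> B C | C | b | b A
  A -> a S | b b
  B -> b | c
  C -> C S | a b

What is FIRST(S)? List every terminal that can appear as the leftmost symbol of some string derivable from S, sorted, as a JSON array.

Compute FIRST by fixpoint:
[1]
  A via A→a S: +{a}
  A via A→b b: +{b}
  B via B→b: +{b}
  B via B→c: +{c}
  C via C→a b: +{a}
  S via S→B C: +{b,c}
  S via S→C: +{a}
  FIRST(S)={a,b,c}  FIRST(A)={a,b}  FIRST(B)={b,c}  FIRST(C)={a}
[2] (no change)
  FIRST(S)={a,b,c}  FIRST(A)={a,b}  FIRST(B)={b,c}  FIRST(C)={a}

FIRST(S) = ["a", "b", "c"]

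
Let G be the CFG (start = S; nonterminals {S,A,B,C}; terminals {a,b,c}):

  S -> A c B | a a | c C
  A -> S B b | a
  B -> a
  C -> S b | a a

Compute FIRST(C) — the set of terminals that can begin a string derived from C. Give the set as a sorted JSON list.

FIRST iteration:
[1]
  A via A→a: +{a}
  B via B→a: +{a}
  C via C→a a: +{a}
  S via S→A c B: +{a}
  S via S→c C: +{c}
  FIRST[S]={a,c}  FIRST[A]={a}  FIRST[B]={a}  FIRST[C]={a}
[2]
  A via A→S B b: +{c}
  C via C→S b: +{c}
  FIRST[S]={a,c}  FIRST[A]={a,c}  FIRST[B]={a}  FIRST[C]={a,c}
[3] (stable)
  FIRST[S]={a,c}  FIRST[A]={a,c}  FIRST[B]={a}  FIRST[C]={a,c}

FIRST(C) = ["a", "c"]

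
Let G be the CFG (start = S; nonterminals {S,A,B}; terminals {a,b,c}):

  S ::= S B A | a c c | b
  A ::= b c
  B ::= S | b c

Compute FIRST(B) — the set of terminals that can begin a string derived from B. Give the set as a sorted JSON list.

FIRST iteration:
[1]
  A via A→b c: +{b}
  B via B→b c: +{b}
  S via S→a c c: +{a}
  S via S→b: +{b}
  S: {a,b}  A: {b}  B: {b}
[2]
  B via B→S: +{a}
  S: {a,b}  A: {b}  B: {a,b}
[3] (no change)
  S: {a,b}  A: {b}  B: {a,b}

FIRST(B) = ["a", "b"]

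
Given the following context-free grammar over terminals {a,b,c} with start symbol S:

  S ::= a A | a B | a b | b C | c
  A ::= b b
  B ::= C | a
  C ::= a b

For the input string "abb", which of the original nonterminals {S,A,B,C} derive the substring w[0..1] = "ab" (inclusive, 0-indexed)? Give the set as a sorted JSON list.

CNF form of G:
  S -> T0 C | T1 A | T1 B | T1 T0 | c
  A -> T0 T0
  B -> T1 T0 | a
  C -> T1 T0
  T0 -> b
  T1 -> a

CYK fill, restricted to cells inside w[0..1]:
  cell(0,0) a: {B,T1}  orig:{B}
  cell(1,1) b: {T0}  orig:{}
  cell(0,1) ab: {B,C,S}

Original NTs in T[0,1] deriving "ab": ["B", "C", "S"]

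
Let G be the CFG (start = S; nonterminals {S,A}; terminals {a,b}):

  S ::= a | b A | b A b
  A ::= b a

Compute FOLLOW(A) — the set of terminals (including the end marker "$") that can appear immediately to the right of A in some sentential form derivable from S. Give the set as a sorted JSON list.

FIRST sets, iterate to fixpoint:
iter 1:
  A via A→b a: +{b}
  S via S→a: +{a}
  S via S→b A: +{b}
  FIRST[S]={a,b}  FIRST[A]={b}
iter 2: (no change)
  FIRST[S]={a,b}  FIRST[A]={b}

FOLLOW iteration:
initialize: $ ∈ FOLLOW(S)
iter 1:
  S→b A: FOLLOW(A) ⊇ FOLLOW(S) ⊇ {$}; new: +{$}
  S→b A b: FOLLOW(A) ⊇ FIRST(b) = {b}; new: +{b}
  FOLLOW(S)={$}  FOLLOW(A)={$,b}
iter 2: (no change)
  FOLLOW(S)={$}  FOLLOW(A)={$,b}

FOLLOW(A) = ["$", "b"]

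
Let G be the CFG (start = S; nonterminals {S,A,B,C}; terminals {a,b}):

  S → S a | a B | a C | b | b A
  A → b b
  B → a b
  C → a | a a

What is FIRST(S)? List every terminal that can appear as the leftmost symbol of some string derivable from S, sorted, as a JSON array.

FIRST iteration:
round 1:
  A via A→b b: +{b}
  B via B→a b: +{a}
  C via C→a: +{a}
  S via S→a B: +{a}
  S via S→b: +{b}
  S: {a,b}  A: {b}  B: {a}  C: {a}
round 2: — fixpoint
  S: {a,b}  A: {b}  B: {a}  C: {a}

FIRST(S) = ["a", "b"]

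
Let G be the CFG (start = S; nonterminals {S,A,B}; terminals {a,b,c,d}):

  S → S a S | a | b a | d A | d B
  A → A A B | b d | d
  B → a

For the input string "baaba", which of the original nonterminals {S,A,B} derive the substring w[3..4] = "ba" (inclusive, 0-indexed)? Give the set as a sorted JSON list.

CNF form of G:
  S -> S X4 | T0 T2 | T1 A | T1 B | a
  A -> A X3 | T0 T1 | d
  B -> a
  T0 -> b
  T1 -> d
  T2 -> a
  X3 -> A B
  X4 -> T2 S

Fill CYK table bottom-up, restricted to cells inside w[3..4]:
  cell(3,3) b: {T0}  orig:{}
  cell(4,4) a: {B,S,T2}  orig:{B,S}
  cell(3,4) ba: {S}

Original NTs in T[3,4] deriving "ba": ["S"]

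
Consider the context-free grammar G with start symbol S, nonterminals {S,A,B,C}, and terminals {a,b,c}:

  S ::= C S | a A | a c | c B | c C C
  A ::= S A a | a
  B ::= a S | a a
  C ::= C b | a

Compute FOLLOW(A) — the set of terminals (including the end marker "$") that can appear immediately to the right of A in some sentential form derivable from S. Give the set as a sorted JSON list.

FIRST iteration:
[1]
  A via A→a: +{a}
  B via B→a S: +{a}
  C via C→a: +{a}
  S via S→C S: +{a}
  S via S→c B: +{c}
  FIRST[S]={a,c}  FIRST[A]={a}  FIRST[B]={a}  FIRST[C]={a}
[2]
  A via A→S A a: +{c}
  FIRST[S]={a,c}  FIRST[A]={a,c}  FIRST[B]={a}  FIRST[C]={a}
[3] done
  FIRST[S]={a,c}  FIRST[A]={a,c}  FIRST[B]={a}  FIRST[C]={a}

FOLLOW iteration:
FOLLOW(S) := {$}
[1]
  A→S A a: FOLLOW(S) ⊇ FIRST(A) = {a,c}; new: +{a,c}
  A→S A a: FOLLOW(A) ⊇ FIRST(a) = {a}; new: +{a}
  C→C b: FOLLOW(C) ⊇ FIRST(b) = {b}; new: +{b}
  S→C S: FOLLOW(C) ⊇ FIRST(S) = {a,c}; new: +{a,c}
  S→a A: FOLLOW(A) ⊇ FOLLOW(S) ⊇ {$,a,c}; new: +{$,c}
  S→c B: FOLLOW(B) ⊇ FOLLOW(S) ⊇ {$,a,c}; new: +{$,a,c}
  S→c C C: FOLLOW(C) ⊇ FOLLOW(S) ⊇ {$,a,c}; new: +{$}
  S: {$,a,c}  A: {$,a,c}  B: {$,a,c}  C: {$,a,b,c}
[2] — fixpoint
  S: {$,a,c}  A: {$,a,c}  B: {$,a,c}  C: {$,a,b,c}

FOLLOW(A) = ["$", "a", "c"]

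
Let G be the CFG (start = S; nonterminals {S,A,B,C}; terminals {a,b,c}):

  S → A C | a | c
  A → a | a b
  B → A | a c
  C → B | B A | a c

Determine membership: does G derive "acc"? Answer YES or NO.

CNF form of G:
  S -> A C | a | c
  A -> T0 T1 | a
  B -> T0 T1 | T0 T2 | a
  C -> B A | T0 T1 | T0 T2 | a
  T0 -> a
  T1 -> b
  T2 -> c

CYK fill:
  T[0,0] 'a' = {A,B,C,S,T0}  orig:{A,B,C,S}
  T[1,1] 'c' = {S,T2}  orig:{S}
  T[2,2] 'c' = {S,T2}  orig:{S}
  T[0,1] 'ac' = {B,C}
  T[1,2] 'cc' = ∅
  T[0,2] 'acc' = ∅

S ∉ T[0,2] ⇒ NO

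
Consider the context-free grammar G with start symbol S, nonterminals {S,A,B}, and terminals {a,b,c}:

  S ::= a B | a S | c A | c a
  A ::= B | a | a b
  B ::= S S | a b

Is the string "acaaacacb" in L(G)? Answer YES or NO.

Convert to CNF:
  S -> T0 B | T0 S | T2 A | T2 T0
  A -> S S | T0 T1 | a
  B -> S S | T0 T1
  T0 -> a
  T1 -> b
  T2 -> c

CYK table (by increasing span):
  T[0,0] 'a' = {A,T0}  orig:{A}
  T[1,1] 'c' = {T2}  orig:{}
  T[2,2] 'a' = {A,T0}  orig:{A}
  T[3,3] 'a' = {A,T0}  orig:{A}
  T[4,4] 'a' = {A,T0}  orig:{A}
  T[5,5] 'c' = {T2}  orig:{}
  T[6,6] 'a' = {A,T0}  orig:{A}
  T[7,7] 'c' = {T2}  orig:{}
  T[8,8] 'b' = {T1}  orig:{}
  T[0,1] 'ac' = ∅
  T[1,2] 'ca' = {S}
  T[2,3] 'aa' = ∅
  T[3,4] 'aa' = ∅
  T[4,5] 'ac' = ∅
  T[5,6] 'ca' = {S}
  T[6,7] 'ac' = ∅
  T[7,8] 'cb' = ∅
  T[0,2] 'aca' = {S}
  T[1,3] 'caa' = ∅
  T[2,4] 'aaa' = ∅
  T[3,5] 'aac' = ∅
  T[4,6] 'aca' = {S}
  T[5,7] 'cac' = ∅
  T[6,8] 'acb' = ∅
  T[0,3] 'acaa' = ∅
  T[1,4] 'caaa' = ∅
  T[2,5] 'aaac' = ∅
  T[3,6] 'aaca' = {S}
  T[4,7] 'acac' = ∅
  T[5,8] 'cacb' = ∅
  T[0,4] 'acaaa' = ∅
  T[1,5] 'caaac' = ∅
  T[2,6] 'aaaca' = {S}
  T[3,7] 'aacac' = ∅
  T[4,8] 'acacb' = ∅
  T[0,5] 'acaaac' = ∅
  T[1,6] 'caaaca' = {A,B}
  T[2,7] 'aaacac' = ∅
  T[3,8] 'aacacb' = ∅
  T[0,6] 'acaaaca' = {A,B,S}
  T[1,7] 'caaacac' = ∅
  T[2,8] 'aaacacb' = ∅
  T[0,7] 'acaaacac' = ∅
  T[1,8] 'caaacacb' = ∅
  T[0,8] 'acaaacacb' = ∅

S ∉ T[0,8] ⇒ NO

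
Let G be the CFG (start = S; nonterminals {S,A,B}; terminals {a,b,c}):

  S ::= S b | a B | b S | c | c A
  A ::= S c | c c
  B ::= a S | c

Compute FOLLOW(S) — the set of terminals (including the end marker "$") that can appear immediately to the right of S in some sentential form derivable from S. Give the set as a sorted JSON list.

FIRST iteration:
[1]
  A via A→c c: +{c}
  B via B→a S: +{a}
  B via B→c: +{c}
  S via S→a B: +{a}
  S via S→b S: +{b}
  S via S→c: +{c}
  S: {a,b,c}  A: {c}  B: {a,c}
[2]
  A via A→S c: +{a,b}
  S: {a,b,c}  A: {a,b,c}  B: {a,c}
[3] done
  S: {a,b,c}  A: {a,b,c}  B: {a,c}

FOLLOW sets:
initialize: $ ∈ FOLLOW(S)
round 1:
  A→S c: FOLLOW(S) ⊇ FIRST(c) = {c}; new: +{c}
  S→S b: FOLLOW(S) ⊇ FIRST(b) = {b}; new: +{b}
  S→a B: FOLLOW(B) ⊇ FOLLOW(S) ⊇ {$,b,c}; new: +{$,b,c}
  S→c A: FOLLOW(A) ⊇ FOLLOW(S) ⊇ {$,b,c}; new: +{$,b,c}
  FOLLOW(S)={$,b,c}  FOLLOW(A)={$,b,c}  FOLLOW(B)={$,b,c}
round 2: (stable)
  FOLLOW(S)={$,b,c}  FOLLOW(A)={$,b,c}  FOLLOW(B)={$,b,c}

FOLLOW(S) = ["$", "b", "c"]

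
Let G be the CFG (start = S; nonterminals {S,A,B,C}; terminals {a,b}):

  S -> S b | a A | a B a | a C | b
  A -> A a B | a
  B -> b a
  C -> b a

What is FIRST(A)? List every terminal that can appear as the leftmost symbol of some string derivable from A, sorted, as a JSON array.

FIRST sets, iterate to fixpoint:
pass 1:
  A via A→a: +{a}
  B via B→b a: +{b}
  C via C→b a: +{b}
  S via S→a A: +{a}
  S via S→b: +{b}
  S: {a,b}  A: {a}  B: {b}  C: {b}
pass 2: done
  S: {a,b}  A: {a}  B: {b}  C: {b}

FIRST(A) = ["a"]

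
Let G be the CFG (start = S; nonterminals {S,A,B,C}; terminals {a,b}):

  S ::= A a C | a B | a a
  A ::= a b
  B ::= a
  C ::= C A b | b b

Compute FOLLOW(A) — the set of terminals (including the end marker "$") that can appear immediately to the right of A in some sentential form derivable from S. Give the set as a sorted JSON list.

FIRST sets, iterate to fixpoint:
pass 1:
  A via A→a b: +{a}
  B via B→a: +{a}
  C via C→b b: +{b}
  S via S→A a C: +{a}
  FIRST(S)={a}  FIRST(A)={a}  FIRST(B)={a}  FIRST(C)={b}
pass 2: (no change)
  FIRST(S)={a}  FIRST(A)={a}  FIRST(B)={a}  FIRST(C)={b}

Compute FOLLOW by fixpoint:
initialize: $ ∈ FOLLOW(S)
[1]
  C→C A b: FOLLOW(C) ⊇ FIRST(A) = {a}; new: +{a}
  C→C A b: FOLLOW(A) ⊇ FIRST(b) = {b}; new: +{b}
  S→A a C: FOLLOW(A) ⊇ FIRST(a) = {a}; new: +{a}
  S→A a C: FOLLOW(C) ⊇ FOLLOW(S) ⊇ {$}; new: +{$}
  S→a B: FOLLOW(B) ⊇ FOLLOW(S) ⊇ {$}; new: +{$}
  S: {$}  A: {a,b}  B: {$}  C: {$,a}
[2] — fixpoint
  S: {$}  A: {a,b}  B: {$}  C: {$,a}

FOLLOW(A) = ["a", "b"]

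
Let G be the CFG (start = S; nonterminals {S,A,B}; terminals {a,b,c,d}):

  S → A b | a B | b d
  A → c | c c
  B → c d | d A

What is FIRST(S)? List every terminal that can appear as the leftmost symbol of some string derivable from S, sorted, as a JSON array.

FIRST iteration:
iter 1:
  A via A→c: +{c}
  B via B→c d: +{c}
  B via B→d A: +{d}
  S via S→A b: +{c}
  S via S→a B: +{a}
  S via S→b d: +{b}
  FIRST(S)={a,b,c}  FIRST(A)={c}  FIRST(B)={c,d}
iter 2: (no change)
  FIRST(S)={a,b,c}  FIRST(A)={c}  FIRST(B)={c,d}

FIRST(S) = ["a", "b", "c"]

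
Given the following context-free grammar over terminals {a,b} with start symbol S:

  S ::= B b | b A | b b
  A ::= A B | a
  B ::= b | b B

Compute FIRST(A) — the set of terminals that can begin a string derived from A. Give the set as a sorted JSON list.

FIRST sets, iterate to fixpoint:
round 1:
  A via A→a: +{a}
  B via B→b: +{b}
  S via S→B b: +{b}
  FIRST[S]={b}  FIRST[A]={a}  FIRST[B]={b}
round 2: (no change)
  FIRST[S]={b}  FIRST[A]={a}  FIRST[B]={b}

FIRST(A) = ["a"]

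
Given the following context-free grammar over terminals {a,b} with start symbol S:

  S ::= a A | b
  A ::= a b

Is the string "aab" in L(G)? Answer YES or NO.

Convert to CNF:
  S -> T0 A | b
  A -> T0 T1
  T0 -> a
  T1 -> b

CYK fill:
  T[0,0] 'a' = {T0}  orig:{}
  T[1,1] 'a' = {T0}  orig:{}
  T[2,2] 'b' = {S,T1}  orig:{S}
  T[0,1] 'aa' = ∅
  T[1,2] 'ab' = {A}
  T[0,2] 'aab' = {S}

S ∈ T[0,2] ⇒ YES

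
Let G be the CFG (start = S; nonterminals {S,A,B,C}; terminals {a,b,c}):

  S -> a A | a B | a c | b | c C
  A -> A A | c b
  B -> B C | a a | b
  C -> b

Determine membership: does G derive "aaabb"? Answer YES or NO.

Convert to CNF:
  S -> T0 C | T2 A | T2 B | T2 T0 | b
  A -> A A | T0 T1
  B -> B C | T2 T2 | b
  C -> b
  T0 -> c
  T1 -> b
  T2 -> a

Fill CYK table bottom-up:
  T[0,0] 'a' = {T2}  orig:{}
  T[1,1] 'a' = {T2}  orig:{}
  T[2,2] 'a' = {T2}  orig:{}
  T[3,3] 'b' = {B,C,S,T1}  orig:{B,C,S}
  T[4,4] 'b' = {B,C,S,T1}  orig:{B,C,S}
  T[0,1] 'aa' = {B}
  T[1,2] 'aa' = {B}
  T[2,3] 'ab' = {S}
  T[3,4] 'bb' = {B}
  T[0,2] 'aaa' = {S}
  T[1,3] 'aab' = {B}
  T[2,4] 'abb' = {S}
  T[0,3] 'aaab' = {S}
  T[1,4] 'aabb' = {B}
  T[0,4] 'aaabb' = {S}

S ∈ T[0,4] ⇒ YES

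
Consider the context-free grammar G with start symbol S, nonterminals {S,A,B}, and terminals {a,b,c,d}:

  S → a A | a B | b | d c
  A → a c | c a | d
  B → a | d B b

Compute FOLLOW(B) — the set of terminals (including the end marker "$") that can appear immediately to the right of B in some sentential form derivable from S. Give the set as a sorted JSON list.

FIRST sets, iterate to fixpoint:
iter 1:
  A via A→a c: +{a}
  A via A→c a: +{c}
  A via A→d: +{d}
  B via B→a: +{a}
  B via B→d B b: +{d}
  S via S→a A: +{a}
  S via S→b: +{b}
  S via S→d c: +{d}
  FIRST(S)={a,b,d}  FIRST(A)={a,c,d}  FIRST(B)={a,d}
iter 2: — fixpoint
  FIRST(S)={a,b,d}  FIRST(A)={a,c,d}  FIRST(B)={a,d}

Compute FOLLOW by fixpoint:
FOLLOW(S) := {$}
iter 1:
  B→d B b: FOLLOW(B) ⊇ FIRST(b) = {b}; new: +{b}
  S→a A: FOLLOW(A) ⊇ FOLLOW(S) ⊇ {$}; new: +{$}
  S→a B: FOLLOW(B) ⊇ FOLLOW(S) ⊇ {$}; new: +{$}
  FOLLOW[S]={$}  FOLLOW[A]={$}  FOLLOW[B]={$,b}
iter 2: (stable)
  FOLLOW[S]={$}  FOLLOW[A]={$}  FOLLOW[B]={$,b}

FOLLOW(B) = ["$", "b"]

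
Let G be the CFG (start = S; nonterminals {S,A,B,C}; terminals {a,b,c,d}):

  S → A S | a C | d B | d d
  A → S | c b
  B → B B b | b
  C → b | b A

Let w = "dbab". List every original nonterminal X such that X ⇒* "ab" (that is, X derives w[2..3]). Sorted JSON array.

CNF form of G:
  S -> A S | T0 C | T3 B | T3 T3
  A -> A S | T0 C | T1 T2 | T3 B | T3 T3
  B -> B X4 | b
  C -> T2 A | b
  T0 -> a
  T1 -> c
  T2 -> b
  T3 -> d
  X4 -> B T2

CYK fill (cells [i..j] with 2 ≤ i ≤ j ≤ 3 only):
  cell(2,2) a: {T0}  orig:{}
  cell(3,3) b: {B,C,T2}  orig:{B,C}
  cell(2,3) ab: {A,S}

Original NTs in T[2,3] deriving "ab": ["A", "S"]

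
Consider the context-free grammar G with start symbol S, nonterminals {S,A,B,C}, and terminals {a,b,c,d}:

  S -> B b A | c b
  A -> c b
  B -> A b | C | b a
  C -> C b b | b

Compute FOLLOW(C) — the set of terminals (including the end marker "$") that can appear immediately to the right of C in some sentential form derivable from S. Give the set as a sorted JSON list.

Compute FIRST by fixpoint:
[1]
  A via A→c b: +{c}
  B via B→A b: +{c}
  B via B→b a: +{b}
  C via C→b: +{b}
  S via S→B b A: +{b,c}
  FIRST[S]={b,c}  FIRST[A]={c}  FIRST[B]={b,c}  FIRST[C]={b}
[2] — fixpoint
  FIRST[S]={b,c}  FIRST[A]={c}  FIRST[B]={b,c}  FIRST[C]={b}

Compute FOLLOW by fixpoint:
seed FOLLOW(S) with $
round 1:
  B→A b: FOLLOW(A) ⊇ FIRST(b) = {b}; new: +{b}
  C→C b b: FOLLOW(C) ⊇ FIRST(b) = {b}; new: +{b}
  S→B b A: FOLLOW(B) ⊇ FIRST(b) = {b}; new: +{b}
  S→B b A: FOLLOW(A) ⊇ FOLLOW(S) ⊇ {$}; new: +{$}
  FOLLOW[S]={$}  FOLLOW[A]={$,b}  FOLLOW[B]={b}  FOLLOW[C]={b}
round 2: (no change)
  FOLLOW[S]={$}  FOLLOW[A]={$,b}  FOLLOW[B]={b}  FOLLOW[C]={b}

FOLLOW(C) = ["b"]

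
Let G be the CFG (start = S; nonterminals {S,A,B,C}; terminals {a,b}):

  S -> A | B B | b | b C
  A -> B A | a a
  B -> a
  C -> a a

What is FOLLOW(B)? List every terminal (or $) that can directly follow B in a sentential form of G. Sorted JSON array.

Compute FIRST by fixpoint:
iter 1:
  A via A→a a: +{a}
  B via B→a: +{a}
  C via C→a a: +{a}
  S via S→A: +{a}
  S via S→b: +{b}
  FIRST(S)={a,b}  FIRST(A)={a}  FIRST(B)={a}  FIRST(C)={a}
iter 2: done
  FIRST(S)={a,b}  FIRST(A)={a}  FIRST(B)={a}  FIRST(C)={a}

FOLLOW iteration:
FOLLOW(S) := {$}
[1]
  A→B A: FOLLOW(B) ⊇ FIRST(A) = {a}; new: +{a}
  S→A: FOLLOW(A) ⊇ FOLLOW(S) ⊇ {$}; new: +{$}
  S→B B: FOLLOW(B) ⊇ FOLLOW(S) ⊇ {$}; new: +{$}
  S→b C: FOLLOW(C) ⊇ FOLLOW(S) ⊇ {$}; new: +{$}
  FOLLOW(S)={$}  FOLLOW(A)={$}  FOLLOW(B)={$,a}  FOLLOW(C)={$}
[2] (no change)
  FOLLOW(S)={$}  FOLLOW(A)={$}  FOLLOW(B)={$,a}  FOLLOW(C)={$}

FOLLOW(B) = ["$", "a"]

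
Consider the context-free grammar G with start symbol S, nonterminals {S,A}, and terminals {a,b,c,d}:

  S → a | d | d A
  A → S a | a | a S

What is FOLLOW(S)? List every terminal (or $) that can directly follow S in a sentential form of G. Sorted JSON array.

FIRST sets, iterate to fixpoint:
round 1:
  A via A→a: +{a}
  S via S→a: +{a}
  S via S→d: +{d}
  FIRST(S)={a,d}  FIRST(A)={a}
round 2:
  A via A→S a: +{d}
  FIRST(S)={a,d}  FIRST(A)={a,d}
round 3: (no change)
  FIRST(S)={a,d}  FIRST(A)={a,d}

Compute FOLLOW by fixpoint:
seed FOLLOW(S) with $
round 1:
  A→S a: FOLLOW(S) ⊇ FIRST(a) = {a}; new: +{a}
  S→d A: FOLLOW(A) ⊇ FOLLOW(S) ⊇ {$,a}; new: +{$,a}
  FOLLOW(S)={$,a}  FOLLOW(A)={$,a}
round 2: (no change)
  FOLLOW(S)={$,a}  FOLLOW(A)={$,a}

FOLLOW(S) = ["$", "a"]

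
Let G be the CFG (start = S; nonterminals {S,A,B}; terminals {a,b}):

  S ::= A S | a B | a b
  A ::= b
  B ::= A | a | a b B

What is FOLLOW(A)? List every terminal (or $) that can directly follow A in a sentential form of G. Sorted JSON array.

FIRST sets, iterate to fixpoint:
round 1:
  A via A→b: +{b}
  B via B→A: +{b}
  B via B→a: +{a}
  S via S→A S: +{b}
  S via S→a B: +{a}
  S: {a,b}  A: {b}  B: {a,b}
round 2: — fixpoint
  S: {a,b}  A: {b}  B: {a,b}

FOLLOW sets:
initialize: $ ∈ FOLLOW(S)
iter 1:
  S→A S: FOLLOW(A) ⊇ FIRST(S) = {a,b}; new: +{a,b}
  S→a B: FOLLOW(B) ⊇ FOLLOW(S) ⊇ {$}; new: +{$}
  FOLLOW(S)={$}  FOLLOW(A)={a,b}  FOLLOW(B)={$}
iter 2:
  B→A: FOLLOW(A) ⊇ FOLLOW(B) ⊇ {$}; new: +{$}
  FOLLOW(S)={$}  FOLLOW(A)={$,a,b}  FOLLOW(B)={$}
iter 3: — fixpoint
  FOLLOW(S)={$}  FOLLOW(A)={$,a,b}  FOLLOW(B)={$}

FOLLOW(A) = ["$", "a", "b"]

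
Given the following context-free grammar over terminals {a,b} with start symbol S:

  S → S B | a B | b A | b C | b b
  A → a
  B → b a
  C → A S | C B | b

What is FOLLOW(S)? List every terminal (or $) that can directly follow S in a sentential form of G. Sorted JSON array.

Compute FIRST by fixpoint:
round 1:
  A via A→a: +{a}
  B via B→b a: +{b}
  C via C→A S: +{a}
  C via C→b: +{b}
  S via S→a B: +{a}
  S via S→b A: +{b}
  FIRST[S]={a,b}  FIRST[A]={a}  FIRST[B]={b}  FIRST[C]={a,b}
round 2: (no change)
  FIRST[S]={a,b}  FIRST[A]={a}  FIRST[B]={b}  FIRST[C]={a,b}

FOLLOW sets:
seed FOLLOW(S) with $
[1]
  C→A S: FOLLOW(A) ⊇ FIRST(S) = {a,b}; new: +{a,b}
  C→C B: FOLLOW(C) ⊇ FIRST(B) = {b}; new: +{b}
  C→C B: FOLLOW(B) ⊇ FOLLOW(C) ⊇ {b}; new: +{b}
  S→S B: FOLLOW(S) ⊇ FIRST(B) = {b}; new: +{b}
  S→S B: FOLLOW(B) ⊇ FOLLOW(S) ⊇ {$,b}; new: +{$}
  S→b A: FOLLOW(A) ⊇ FOLLOW(S) ⊇ {$,b}; new: +{$}
  S→b C: FOLLOW(C) ⊇ FOLLOW(S) ⊇ {$,b}; new: +{$}
  FOLLOW(S)={$,b}  FOLLOW(A)={$,a,b}  FOLLOW(B)={$,b}  FOLLOW(C)={$,b}
[2] — fixpoint
  FOLLOW(S)={$,b}  FOLLOW(A)={$,a,b}  FOLLOW(B)={$,b}  FOLLOW(C)={$,b}

FOLLOW(S) = ["$", "b"]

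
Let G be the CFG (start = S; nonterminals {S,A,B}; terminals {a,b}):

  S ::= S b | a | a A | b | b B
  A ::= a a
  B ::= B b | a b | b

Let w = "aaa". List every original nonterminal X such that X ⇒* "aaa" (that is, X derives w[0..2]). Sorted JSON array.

Convert to CNF:
  S -> S T1 | T0 A | T1 B | a | b
  A -> T0 T0
  B -> B T1 | T0 T1 | b
  T0 -> a
  T1 -> b

CYK fill, restricted to cells inside w[0..2]:
  cell(0,0) a: {S,T0}  orig:{S}
  cell(1,1) a: {S,T0}  orig:{S}
  cell(2,2) a: {S,T0}  orig:{S}
  cell(0,1) aa: {A}
  cell(1,2) aa: {A}
  cell(0,2) aaa: {S}

Original NTs in T[0,2] deriving "aaa": ["S"]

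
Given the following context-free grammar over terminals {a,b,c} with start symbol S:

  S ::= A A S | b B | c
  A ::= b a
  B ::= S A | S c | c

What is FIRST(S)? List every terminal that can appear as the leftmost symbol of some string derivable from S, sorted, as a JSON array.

FIRST sets, iterate to fixpoint:
iter 1:
  A via A→b a: +{b}
  B via B→c: +{c}
  S via S→A A S: +{b}
  S via S→c: +{c}
  FIRST(S)={b,c}  FIRST(A)={b}  FIRST(B)={c}
iter 2:
  B via B→S A: +{b}
  FIRST(S)={b,c}  FIRST(A)={b}  FIRST(B)={b,c}
iter 3: (no change)
  FIRST(S)={b,c}  FIRST(A)={b}  FIRST(B)={b,c}

FIRST(S) = ["b", "c"]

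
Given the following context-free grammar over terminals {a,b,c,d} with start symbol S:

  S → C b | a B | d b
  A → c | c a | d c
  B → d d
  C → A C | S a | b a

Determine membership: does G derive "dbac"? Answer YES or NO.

Convert to CNF:
  S -> C T3 | T1 B | T2 T3
  A -> T0 T1 | T2 T0 | c
  B -> T2 T2
  C -> A C | S T1 | T3 T1
  T0 -> c
  T1 -> a
  T2 -> d
  T3 -> b

CYK table (by increasing span):
  cell(0,0) d: {T2}  orig:{}
  cell(1,1) b: {T3}  orig:{}
  cell(2,2) a: {T1}  orig:{}
  cell(3,3) c: {A,T0}  orig:{A}
  cell(0,1) db: {S}
  cell(1,2) ba: {C}
  cell(2,3) ac: ∅
  cell(0,2) dba: {C}
  cell(1,3) bac: ∅
  cell(0,3) dbac: ∅

S ∉ T[0,3] ⇒ NO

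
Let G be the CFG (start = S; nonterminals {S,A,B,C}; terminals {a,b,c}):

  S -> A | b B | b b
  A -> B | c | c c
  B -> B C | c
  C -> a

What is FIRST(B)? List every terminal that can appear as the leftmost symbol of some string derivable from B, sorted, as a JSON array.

Compute FIRST by fixpoint:
[1]
  A via A→c: +{c}
  B via B→c: +{c}
  C via C→a: +{a}
  S via S→A: +{c}
  S via S→b B: +{b}
  FIRST[S]={b,c}  FIRST[A]={c}  FIRST[B]={c}  FIRST[C]={a}
[2] (no change)
  FIRST[S]={b,c}  FIRST[A]={c}  FIRST[B]={c}  FIRST[C]={a}

FIRST(B) = ["c"]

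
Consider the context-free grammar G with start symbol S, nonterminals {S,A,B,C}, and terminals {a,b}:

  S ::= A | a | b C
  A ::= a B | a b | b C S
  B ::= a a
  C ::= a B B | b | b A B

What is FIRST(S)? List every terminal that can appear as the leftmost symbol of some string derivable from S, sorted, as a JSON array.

FIRST iteration:
iter 1:
  A via A→a B: +{a}
  A via A→b C S: +{b}
  B via B→a a: +{a}
  C via C→a B B: +{a}
  C via C→b: +{b}
  S via S→A: +{a,b}
  S: {a,b}  A: {a,b}  B: {a}  C: {a,b}
iter 2: (stable)
  S: {a,b}  A: {a,b}  B: {a}  C: {a,b}

FIRST(S) = ["a", "b"]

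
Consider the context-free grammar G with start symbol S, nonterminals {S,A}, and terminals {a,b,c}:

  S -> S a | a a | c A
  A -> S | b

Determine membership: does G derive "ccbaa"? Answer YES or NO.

CNF form of G:
  S -> S T0 | T0 T0 | T1 A
  A -> S T0 | T0 T0 | T1 A | b
  T0 -> a
  T1 -> c

CYK fill:
  cell(0,0) c: {T1}  orig:{}
  cell(1,1) c: {T1}  orig:{}
  cell(2,2) b: {A}
  cell(3,3) a: {T0}  orig:{}
  cell(4,4) a: {T0}  orig:{}
  cell(0,1) cc: ∅
  cell(1,2) cb: {A,S}
  cell(2,3) ba: ∅
  cell(3,4) aa: {A,S}
  cell(0,2) ccb: {A,S}
  cell(1,3) cba: {A,S}
  cell(2,4) baa: ∅
  cell(0,3) ccba: {A,S}
  cell(1,4) cbaa: {A,S}
  cell(0,4) ccbaa: {A,S}

S ∈ T[0,4] ⇒ YES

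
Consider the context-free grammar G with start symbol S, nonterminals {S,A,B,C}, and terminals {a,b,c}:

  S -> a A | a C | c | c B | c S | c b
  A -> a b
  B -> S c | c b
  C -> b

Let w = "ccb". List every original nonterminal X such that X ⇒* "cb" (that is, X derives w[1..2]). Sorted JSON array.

CNF form of G:
  S -> T0 A | T0 C | T2 B | T2 S | T2 T1 | c
  A -> T0 T1
  B -> S T2 | T2 T1
  C -> b
  T0 -> a
  T1 -> b
  T2 -> c

CYK table (by increasing span), restricted to cells inside w[1..2]:
  T[1,1] 'c' = {S,T2}  orig:{S}
  T[2,2] 'b' = {C,T1}  orig:{C}
  T[1,2] 'cb' = {B,S}

Original NTs in T[1,2] deriving "cb": ["B", "S"]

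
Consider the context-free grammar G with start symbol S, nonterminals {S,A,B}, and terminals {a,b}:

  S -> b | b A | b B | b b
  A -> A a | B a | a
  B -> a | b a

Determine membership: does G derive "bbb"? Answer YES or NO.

Convert to CNF:
  S -> T1 A | T1 B | T1 T1 | b
  A -> A T0 | B T0 | a
  B -> T1 T0 | a
  T0 -> a
  T1 -> b

CYK table (by increasing span):
  T[0,0] 'b' = {S,T1}  orig:{S}
  T[1,1] 'b' = {S,T1}  orig:{S}
  T[2,2] 'b' = {S,T1}  orig:{S}
  T[0,1] 'bb' = {S}
  T[1,2] 'bb' = {S}
  T[0,2] 'bbb' = ∅

S ∉ T[0,2] ⇒ NO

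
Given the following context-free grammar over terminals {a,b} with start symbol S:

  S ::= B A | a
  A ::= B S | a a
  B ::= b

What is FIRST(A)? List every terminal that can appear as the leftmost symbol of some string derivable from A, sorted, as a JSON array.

Compute FIRST by fixpoint:
pass 1:
  A via A→a a: +{a}
  B via B→b: +{b}
  S via S→B A: +{b}
  S via S→a: +{a}
  FIRST[S]={a,b}  FIRST[A]={a}  FIRST[B]={b}
pass 2:
  A via A→B S: +{b}
  FIRST[S]={a,b}  FIRST[A]={a,b}  FIRST[B]={b}
pass 3: (no change)
  FIRST[S]={a,b}  FIRST[A]={a,b}  FIRST[B]={b}

FIRST(A) = ["a", "b"]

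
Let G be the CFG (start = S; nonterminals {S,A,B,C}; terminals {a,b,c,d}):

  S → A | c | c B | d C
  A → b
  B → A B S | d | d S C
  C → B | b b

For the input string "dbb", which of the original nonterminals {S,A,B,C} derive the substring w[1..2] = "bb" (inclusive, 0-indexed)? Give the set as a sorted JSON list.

Convert to CNF:
  S -> T0 C | T2 B | b | c
  A -> b
  B -> A X3 | T0 X4 | d
  C -> A X5 | T0 X6 | T1 T1 | d
  T0 -> d
  T1 -> b
  T2 -> c
  X3 -> B S
  X4 -> S C
  X5 -> B S
  X6 -> S C

Fill CYK table bottom-up (cells [i..j] with 1 ≤ i ≤ j ≤ 2 only):
  [1..1]={A,S,T1}  "b"  orig:{A,S}
  [2..2]={A,S,T1}  "b"  orig:{A,S}
  [1..2]={C}  "bb"

Original NTs in T[1,2] deriving "bb": ["C"]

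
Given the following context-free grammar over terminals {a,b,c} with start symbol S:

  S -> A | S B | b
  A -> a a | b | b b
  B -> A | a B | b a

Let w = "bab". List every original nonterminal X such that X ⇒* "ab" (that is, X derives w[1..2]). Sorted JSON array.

CNF form of G:
  S -> S B | T0 T0 | T1 T1 | b
  A -> T0 T0 | T1 T1 | b
  B -> T0 B | T0 T0 | T1 T0 | T1 T1 | b
  T0 -> a
  T1 -> b

Fill CYK table bottom-up (cells [i..j] with 1 ≤ i ≤ j ≤ 2 only):
  [1..1]={T0}  "a"  orig:{}
  [2..2]={A,B,S,T1}  "b"  orig:{A,B,S}
  [1..2]={B}  "ab"

Original NTs in T[1,2] deriving "ab": ["B"]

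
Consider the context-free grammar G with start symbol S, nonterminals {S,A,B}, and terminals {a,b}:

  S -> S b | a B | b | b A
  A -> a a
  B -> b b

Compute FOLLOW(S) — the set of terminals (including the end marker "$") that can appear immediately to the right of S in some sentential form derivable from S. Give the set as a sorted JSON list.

Compute FIRST by fixpoint:
[1]
  A via A→a a: +{a}
  B via B→b b: +{b}
  S via S→a B: +{a}
  S via S→b: +{b}
  S: {a,b}  A: {a}  B: {b}
[2] — fixpoint
  S: {a,b}  A: {a}  B: {b}

Compute FOLLOW by fixpoint:
initialize: $ ∈ FOLLOW(S)
[1]
  S→S b: FOLLOW(S) ⊇ FIRST(b) = {b}; new: +{b}
  S→a B: FOLLOW(B) ⊇ FOLLOW(S) ⊇ {$,b}; new: +{$,b}
  S→b A: FOLLOW(A) ⊇ FOLLOW(S) ⊇ {$,b}; new: +{$,b}
  FOLLOW[S]={$,b}  FOLLOW[A]={$,b}  FOLLOW[B]={$,b}
[2] (stable)
  FOLLOW[S]={$,b}  FOLLOW[A]={$,b}  FOLLOW[B]={$,b}

FOLLOW(S) = ["$", "b"]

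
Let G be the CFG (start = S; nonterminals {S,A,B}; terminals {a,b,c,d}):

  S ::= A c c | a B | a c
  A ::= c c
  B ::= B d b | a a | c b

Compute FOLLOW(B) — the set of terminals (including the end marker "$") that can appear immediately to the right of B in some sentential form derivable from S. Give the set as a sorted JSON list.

Compute FIRST by fixpoint:
pass 1:
  A via A→c c: +{c}
  B via B→a a: +{a}
  B via B→c b: +{c}
  S via S→A c c: +{c}
  S via S→a B: +{a}
  FIRST[S]={a,c}  FIRST[A]={c}  FIRST[B]={a,c}
pass 2: (no change)
  FIRST[S]={a,c}  FIRST[A]={c}  FIRST[B]={a,c}

FOLLOW sets:
FOLLOW(S) := {$}
round 1:
  B→B d b: FOLLOW(B) ⊇ FIRST(d) = {d}; new: +{d}
  S→A c c: FOLLOW(A) ⊇ FIRST(c) = {c}; new: +{c}
  S→a B: FOLLOW(B) ⊇ FOLLOW(S) ⊇ {$}; new: +{$}
  FOLLOW[S]={$}  FOLLOW[A]={c}  FOLLOW[B]={$,d}
round 2: done
  FOLLOW[S]={$}  FOLLOW[A]={c}  FOLLOW[B]={$,d}

FOLLOW(B) = ["$", "d"]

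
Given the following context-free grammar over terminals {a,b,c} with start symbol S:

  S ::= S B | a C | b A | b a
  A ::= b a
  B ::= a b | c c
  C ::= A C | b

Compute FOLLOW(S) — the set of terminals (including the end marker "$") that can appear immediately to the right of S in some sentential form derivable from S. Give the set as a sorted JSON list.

FIRST iteration:
round 1:
  A via A→b a: +{b}
  B via B→a b: +{a}
  B via B→c c: +{c}
  C via C→A C: +{b}
  S via S→a C: +{a}
  S via S→b A: +{b}
  FIRST(S)={a,b}  FIRST(A)={b}  FIRST(B)={a,c}  FIRST(C)={b}
round 2: (stable)
  FIRST(S)={a,b}  FIRST(A)={b}  FIRST(B)={a,c}  FIRST(C)={b}

FOLLOW sets:
FOLLOW(S) := {$}
round 1:
  C→A C: FOLLOW(A) ⊇ FIRST(C) = {b}; new: +{b}
  S→S B: FOLLOW(S) ⊇ FIRST(B) = {a,c}; new: +{a,c}
  S→S B: FOLLOW(B) ⊇ FOLLOW(S) ⊇ {$,a,c}; new: +{$,a,c}
  S→a C: FOLLOW(C) ⊇ FOLLOW(S) ⊇ {$,a,c}; new: +{$,a,c}
  S→b A: FOLLOW(A) ⊇ FOLLOW(S) ⊇ {$,a,c}; new: +{$,a,c}
  FOLLOW[S]={$,a,c}  FOLLOW[A]={$,a,b,c}  FOLLOW[B]={$,a,c}  FOLLOW[C]={$,a,c}
round 2: — fixpoint
  FOLLOW[S]={$,a,c}  FOLLOW[A]={$,a,b,c}  FOLLOW[B]={$,a,c}  FOLLOW[C]={$,a,c}

FOLLOW(S) = ["$", "a", "c"]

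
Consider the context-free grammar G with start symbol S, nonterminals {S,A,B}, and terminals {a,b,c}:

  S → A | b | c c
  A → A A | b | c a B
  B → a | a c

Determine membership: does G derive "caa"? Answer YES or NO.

Convert to CNF:
  S -> A A | T0 T0 | T0 X3 | b
  A -> A A | T0 X2 | b
  B -> T1 T0 | a
  T0 -> c
  T1 -> a
  X2 -> T1 B
  X3 -> T1 B

CYK fill:
  cell(0,0) c: {T0}  orig:{}
  cell(1,1) a: {B,T1}  orig:{B}
  cell(2,2) a: {B,T1}  orig:{B}
  cell(0,1) ca: ∅
  cell(1,2) aa: {X2,X3}  orig:{}
  cell(0,2) caa: {A,S}

S ∈ T[0,2] ⇒ YES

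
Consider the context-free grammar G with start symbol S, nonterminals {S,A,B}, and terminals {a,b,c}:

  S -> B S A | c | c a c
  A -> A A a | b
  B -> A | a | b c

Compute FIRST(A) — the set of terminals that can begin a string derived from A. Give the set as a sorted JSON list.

Compute FIRST by fixpoint:
round 1:
  A via A→b: +{b}
  B via B→A: +{b}
  B via B→a: +{a}
  S via S→B S A: +{a,b}
  S via S→c: +{c}
  FIRST[S]={a,b,c}  FIRST[A]={b}  FIRST[B]={a,b}
round 2: done
  FIRST[S]={a,b,c}  FIRST[A]={b}  FIRST[B]={a,b}

FIRST(A) = ["b"]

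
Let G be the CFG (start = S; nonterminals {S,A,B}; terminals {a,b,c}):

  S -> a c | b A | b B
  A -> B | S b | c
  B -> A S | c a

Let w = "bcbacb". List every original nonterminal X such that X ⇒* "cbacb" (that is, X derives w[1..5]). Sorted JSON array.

Convert to CNF:
  S -> T0 A | T0 B | T2 T1
  A -> A S | S T0 | T1 T2 | c
  B -> A S | T1 T2
  T0 -> b
  T1 -> c
  T2 -> a

CYK table (by increasing span), restricted to cells inside w[1..5]:
  T[1,1] 'c' = {A,T1}  orig:{A}
  T[2,2] 'b' = {T0}  orig:{}
  T[3,3] 'a' = {T2}  orig:{}
  T[4,4] 'c' = {A,T1}  orig:{A}
  T[5,5] 'b' = {T0}  orig:{}
  T[1,2] 'cb' = ∅
  T[2,3] 'ba' = ∅
  T[3,4] 'ac' = {S}
  T[4,5] 'cb' = ∅
  T[1,3] 'cba' = ∅
  T[2,4] 'bac' = ∅
  T[3,5] 'acb' = {A}
  T[1,4] 'cbac' = ∅
  T[2,5] 'bacb' = {S}
  T[1,5] 'cbacb' = {A,B}

Original NTs in T[1,5] deriving "cbacb": ["A", "B"]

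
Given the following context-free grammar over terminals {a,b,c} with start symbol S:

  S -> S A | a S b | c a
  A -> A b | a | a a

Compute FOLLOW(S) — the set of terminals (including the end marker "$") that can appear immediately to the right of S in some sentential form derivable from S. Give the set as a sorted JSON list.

FIRST sets, iterate to fixpoint:
round 1:
  A via A→a: +{a}
  S via S→a S b: +{a}
  S via S→c a: +{c}
  FIRST[S]={a,c}  FIRST[A]={a}
round 2: (no change)
  FIRST[S]={a,c}  FIRST[A]={a}

FOLLOW iteration:
initialize: $ ∈ FOLLOW(S)
round 1:
  A→A b: FOLLOW(A) ⊇ FIRST(b) = {b}; new: +{b}
  S→S A: FOLLOW(S) ⊇ FIRST(A) = {a}; new: +{a}
  S→S A: FOLLOW(A) ⊇ FOLLOW(S) ⊇ {$,a}; new: +{$,a}
  S→a S b: FOLLOW(S) ⊇ FIRST(b) = {b}; new: +{b}
  FOLLOW(S)={$,a,b}  FOLLOW(A)={$,a,b}
round 2: done
  FOLLOW(S)={$,a,b}  FOLLOW(A)={$,a,b}

FOLLOW(S) = ["$", "a", "b"]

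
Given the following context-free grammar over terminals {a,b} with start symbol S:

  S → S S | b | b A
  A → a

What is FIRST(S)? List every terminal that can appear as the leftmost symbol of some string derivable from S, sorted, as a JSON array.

Compute FIRST by fixpoint:
[1]
  A via A→a: +{a}
  S via S→b: +{b}
  S: {b}  A: {a}
[2] done
  S: {b}  A: {a}

FIRST(S) = ["b"]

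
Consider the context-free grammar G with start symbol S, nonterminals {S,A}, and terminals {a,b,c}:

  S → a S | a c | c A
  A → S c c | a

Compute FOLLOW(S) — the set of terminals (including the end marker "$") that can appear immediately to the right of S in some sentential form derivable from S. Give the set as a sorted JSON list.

FIRST iteration:
[1]
  A via A→a: +{a}
  S via S→a S: +{a}
  S via S→c A: +{c}
  S: {a,c}  A: {a}
[2]
  A via A→S c c: +{c}
  S: {a,c}  A: {a,c}
[3] done
  S: {a,c}  A: {a,c}

FOLLOW sets:
seed FOLLOW(S) with $
round 1:
  A→S c c: FOLLOW(S) ⊇ FIRST(c) = {c}; new: +{c}
  S→c A: FOLLOW(A) ⊇ FOLLOW(S) ⊇ {$,c}; new: +{$,c}
  S: {$,c}  A: {$,c}
round 2: — fixpoint
  S: {$,c}  A: {$,c}

FOLLOW(S) = ["$", "c"]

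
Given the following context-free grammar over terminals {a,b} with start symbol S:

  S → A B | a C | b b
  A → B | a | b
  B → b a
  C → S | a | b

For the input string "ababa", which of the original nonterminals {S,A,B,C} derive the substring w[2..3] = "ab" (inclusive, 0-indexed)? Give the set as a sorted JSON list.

CNF form of G:
  S -> A B | T0 T0 | T1 C
  A -> T0 T1 | a | b
  B -> T0 T1
  C -> A B | T0 T0 | T1 C | a | b
  T0 -> b
  T1 -> a

CYK table (by increasing span), restricted to cells inside w[2..3]:
  T[2,2] 'a' = {A,C,T1}  orig:{A,C}
  T[3,3] 'b' = {A,C,T0}  orig:{A,C}
  T[2,3] 'ab' = {C,S}

Original NTs in T[2,3] deriving "ab": ["C", "S"]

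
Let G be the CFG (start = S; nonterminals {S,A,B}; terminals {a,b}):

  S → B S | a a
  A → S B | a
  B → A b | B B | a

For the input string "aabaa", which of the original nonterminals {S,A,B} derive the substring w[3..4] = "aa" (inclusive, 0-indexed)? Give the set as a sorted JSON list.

CNF form of G:
  S -> B S | T1 T1
  A -> S B | a
  B -> A T0 | B B | a
  T0 -> b
  T1 -> a

CYK table (by increasing span) — only the sub-triangle for w[3..4]:
  [3..3]={A,B,T1}  "a"  orig:{A,B}
  [4..4]={A,B,T1}  "a"  orig:{A,B}
  [3..4]={B,S}  "aa"

Original NTs in T[3,4] deriving "aa": ["B", "S"]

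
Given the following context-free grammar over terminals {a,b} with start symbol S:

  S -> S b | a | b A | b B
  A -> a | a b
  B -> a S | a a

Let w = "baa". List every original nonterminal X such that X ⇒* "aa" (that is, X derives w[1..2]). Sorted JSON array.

CNF form of G:
  S -> S T1 | T1 A | T1 B | a
  A -> T0 T1 | a
  B -> T0 S | T0 T0
  T0 -> a
  T1 -> b

Fill CYK table bottom-up (cells [i..j] with 1 ≤ i ≤ j ≤ 2 only):
  [1..1]={A,S,T0}  "a"  orig:{A,S}
  [2..2]={A,S,T0}  "a"  orig:{A,S}
  [1..2]={B}  "aa"

Original NTs in T[1,2] deriving "aa": ["B"]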